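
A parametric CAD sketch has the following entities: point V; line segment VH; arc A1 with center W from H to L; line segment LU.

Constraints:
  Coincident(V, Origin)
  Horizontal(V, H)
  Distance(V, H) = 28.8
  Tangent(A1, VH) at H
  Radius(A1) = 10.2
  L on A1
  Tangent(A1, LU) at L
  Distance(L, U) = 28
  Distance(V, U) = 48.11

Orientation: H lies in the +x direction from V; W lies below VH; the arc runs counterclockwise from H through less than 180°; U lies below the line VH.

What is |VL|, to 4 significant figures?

23.05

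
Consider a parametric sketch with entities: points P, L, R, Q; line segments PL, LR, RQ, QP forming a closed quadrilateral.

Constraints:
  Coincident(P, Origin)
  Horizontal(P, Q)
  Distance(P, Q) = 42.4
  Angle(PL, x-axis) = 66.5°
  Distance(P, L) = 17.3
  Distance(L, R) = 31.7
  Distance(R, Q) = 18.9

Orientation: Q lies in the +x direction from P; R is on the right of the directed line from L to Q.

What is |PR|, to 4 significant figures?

27.67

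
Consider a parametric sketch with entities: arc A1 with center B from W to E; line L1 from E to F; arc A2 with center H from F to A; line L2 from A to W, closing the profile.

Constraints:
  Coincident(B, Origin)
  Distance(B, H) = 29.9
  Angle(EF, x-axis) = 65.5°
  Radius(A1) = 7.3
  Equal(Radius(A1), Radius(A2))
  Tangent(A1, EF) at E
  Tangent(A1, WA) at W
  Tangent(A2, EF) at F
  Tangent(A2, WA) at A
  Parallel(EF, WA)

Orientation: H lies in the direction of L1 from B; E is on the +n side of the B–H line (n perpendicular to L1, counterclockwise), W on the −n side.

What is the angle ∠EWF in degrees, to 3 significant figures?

64.0°

The slot axis is L1's direction at 65.5°, so u = (cos 65.5°, sin 65.5°) = (0.415, 0.910) and n = (−sin 65.5°, cos 65.5°) = (-0.910, 0.415). B is at the origin and H lies 29.9 along u from B, so H = 29.9·u = (12.4, 27.2). Tangency of A1 to both parallel lines with radius 7.3 puts E and W at B ± 7.3·n: E = (-6.64, 3.03), W = (6.64, -3.03). Equal radii place F and A the same way about H: F = H + 7.3·n = (5.76, 30.2), A = H − 7.3·n = (19.0, 24.2). Then cos ∠EWF = WE·WF / (|WE||WF|), giving 64.0°.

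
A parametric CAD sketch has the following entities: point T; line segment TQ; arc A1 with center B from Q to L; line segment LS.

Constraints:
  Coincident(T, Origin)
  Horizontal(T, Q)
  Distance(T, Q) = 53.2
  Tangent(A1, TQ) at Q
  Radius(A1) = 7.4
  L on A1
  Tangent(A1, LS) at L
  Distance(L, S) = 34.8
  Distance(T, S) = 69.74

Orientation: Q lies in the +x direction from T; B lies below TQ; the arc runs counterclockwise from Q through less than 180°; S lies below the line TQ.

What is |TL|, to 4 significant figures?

46.98

Checks: |BL| = 7.400 ✓; ∠(BL, LS) = 90.00° ✓; |LS| = 34.80 ✓; |TS| = 69.74 ✓.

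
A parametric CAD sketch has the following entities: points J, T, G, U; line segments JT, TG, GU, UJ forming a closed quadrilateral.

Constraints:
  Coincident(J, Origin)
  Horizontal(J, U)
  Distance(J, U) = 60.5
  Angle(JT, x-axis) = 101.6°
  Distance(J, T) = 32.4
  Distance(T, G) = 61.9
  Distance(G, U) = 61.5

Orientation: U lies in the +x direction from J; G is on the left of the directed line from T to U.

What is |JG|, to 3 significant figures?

77.3

Checks: |TG| = 61.90 ✓; |GU| = 61.50 ✓.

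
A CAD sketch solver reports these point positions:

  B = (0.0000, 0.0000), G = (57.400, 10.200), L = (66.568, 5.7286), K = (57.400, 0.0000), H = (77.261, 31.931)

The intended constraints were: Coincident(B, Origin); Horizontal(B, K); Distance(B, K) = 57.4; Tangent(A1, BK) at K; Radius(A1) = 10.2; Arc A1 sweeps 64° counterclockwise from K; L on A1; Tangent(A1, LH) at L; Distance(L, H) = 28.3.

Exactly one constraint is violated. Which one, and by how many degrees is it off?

Tangent(A1, LH) at L — off by 3.80°.

B = (0.00, 0.00) ✓; B.y = 0.00, K.y = 0.00 ✓; |BK| = 57.40 ✓; ∠(GK, KB) = 90.00° ✓; |GK| = 10.20 ✓; bearing(G→L) − bearing(G→K) = 64.00° ✓; |GL| = 10.20 ✓; ∠(GL, LH) = 86.20° ✗; |LH| = 28.30 ✓.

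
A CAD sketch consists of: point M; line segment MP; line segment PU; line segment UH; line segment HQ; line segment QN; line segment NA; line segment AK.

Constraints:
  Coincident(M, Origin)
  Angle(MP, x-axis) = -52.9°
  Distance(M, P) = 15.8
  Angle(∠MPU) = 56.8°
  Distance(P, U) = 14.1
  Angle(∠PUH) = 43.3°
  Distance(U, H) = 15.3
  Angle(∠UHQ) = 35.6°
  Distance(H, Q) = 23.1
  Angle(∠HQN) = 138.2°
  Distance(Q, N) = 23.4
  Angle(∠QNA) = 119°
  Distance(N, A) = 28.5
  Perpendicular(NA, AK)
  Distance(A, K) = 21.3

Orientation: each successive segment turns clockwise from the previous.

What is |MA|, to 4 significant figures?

51.70

M is at the origin; MP runs at -52.9° with length 15.8, so P = (9.531, -12.60). ∠MPU = 56.8° gives PU at -176.1° from the x-axis; with |PU| = 14.1, U = (-4.537, -13.56). ∠PUH = 43.3° gives UH at 47.20° from the x-axis; with |UH| = 15.3, H = (5.859, -2.335). ∠UHQ = 35.6° gives HQ at -97.20° from the x-axis; with |HQ| = 23.1, Q = (2.964, -25.25). ∠HQN = 138.2° gives QN at -139.0° from the x-axis; with |QN| = 23.4, N = (-14.70, -40.60). ∠QNA = 119.0° gives NA at 160.0° from the x-axis; with |NA| = 28.5, A = (-41.48, -30.86). Then |MA| = |A − M| = 51.70.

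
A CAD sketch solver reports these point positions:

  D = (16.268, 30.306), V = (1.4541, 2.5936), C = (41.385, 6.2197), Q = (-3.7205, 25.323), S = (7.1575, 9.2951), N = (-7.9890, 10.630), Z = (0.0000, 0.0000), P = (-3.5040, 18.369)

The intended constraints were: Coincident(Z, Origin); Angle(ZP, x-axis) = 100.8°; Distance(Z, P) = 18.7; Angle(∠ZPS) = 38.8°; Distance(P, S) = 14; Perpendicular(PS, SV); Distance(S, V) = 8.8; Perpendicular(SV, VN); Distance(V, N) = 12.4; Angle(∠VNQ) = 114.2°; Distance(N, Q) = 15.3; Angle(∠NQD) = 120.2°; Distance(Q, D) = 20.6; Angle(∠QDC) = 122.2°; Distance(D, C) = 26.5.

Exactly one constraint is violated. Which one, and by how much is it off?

Distance(D, C) = 26.5 — off by 8.30.

Z = (0.00, 0.00) ✓; ZP at 100.8° ✓; |ZP| = 18.70 ✓; ∠ZPS = 38.80° ✓; |PS| = 14.00 ✓; ∠(PS, SV) = 90.00° ✓; |SV| = 8.800 ✓; ∠(SV, VN) = 90.00° ✓; |VN| = 12.40 ✓; ∠VNQ = 114.2° ✓; |NQ| = 15.30 ✓; ∠NQD = 120.2° ✓; |QD| = 20.60 ✓; ∠QDC = 122.2° ✓; |DC| = 34.80 ✗.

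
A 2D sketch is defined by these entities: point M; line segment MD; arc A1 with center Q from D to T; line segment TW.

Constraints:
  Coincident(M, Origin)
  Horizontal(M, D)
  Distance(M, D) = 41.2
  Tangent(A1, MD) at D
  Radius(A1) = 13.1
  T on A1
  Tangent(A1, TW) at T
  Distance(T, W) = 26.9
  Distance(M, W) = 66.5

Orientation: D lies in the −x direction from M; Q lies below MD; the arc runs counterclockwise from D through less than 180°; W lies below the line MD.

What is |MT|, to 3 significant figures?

56.0

Checks: ∠(QD, DM) = 90.00° ✓; |QT| = 13.10 ✓; ∠(QT, TW) = 90.00° ✓; |TW| = 26.90 ✓; |MW| = 66.50 ✓.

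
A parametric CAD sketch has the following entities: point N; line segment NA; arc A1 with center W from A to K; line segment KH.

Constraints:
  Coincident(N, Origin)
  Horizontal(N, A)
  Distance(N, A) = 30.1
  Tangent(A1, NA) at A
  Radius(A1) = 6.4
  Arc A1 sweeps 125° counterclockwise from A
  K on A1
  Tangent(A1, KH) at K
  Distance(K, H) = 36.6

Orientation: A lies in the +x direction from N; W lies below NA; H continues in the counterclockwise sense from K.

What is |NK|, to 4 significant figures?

26.82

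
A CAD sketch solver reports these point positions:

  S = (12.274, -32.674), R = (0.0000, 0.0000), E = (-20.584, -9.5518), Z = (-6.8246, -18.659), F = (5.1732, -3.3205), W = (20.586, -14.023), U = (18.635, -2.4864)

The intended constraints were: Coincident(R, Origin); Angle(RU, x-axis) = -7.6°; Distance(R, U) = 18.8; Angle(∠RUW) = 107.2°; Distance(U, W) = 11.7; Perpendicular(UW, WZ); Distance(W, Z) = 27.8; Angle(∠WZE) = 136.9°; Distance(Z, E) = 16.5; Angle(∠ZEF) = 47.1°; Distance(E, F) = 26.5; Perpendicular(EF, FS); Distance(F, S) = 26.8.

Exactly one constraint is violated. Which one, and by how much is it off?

Distance(F, S) = 26.8 — off by 3.40.

R = (0.00, 0.00) ✓; RU at -7.600° ✓; |RU| = 18.80 ✓; ∠RUW = 107.2° ✓; |UW| = 11.70 ✓; ∠(UW, WZ) = 90.00° ✓; |WZ| = 27.80 ✓; ∠WZE = 136.9° ✓; |ZE| = 16.50 ✓; ∠ZEF = 47.10° ✓; |EF| = 26.50 ✓; ∠(EF, FS) = 90.00° ✓; |FS| = 30.20 ✗.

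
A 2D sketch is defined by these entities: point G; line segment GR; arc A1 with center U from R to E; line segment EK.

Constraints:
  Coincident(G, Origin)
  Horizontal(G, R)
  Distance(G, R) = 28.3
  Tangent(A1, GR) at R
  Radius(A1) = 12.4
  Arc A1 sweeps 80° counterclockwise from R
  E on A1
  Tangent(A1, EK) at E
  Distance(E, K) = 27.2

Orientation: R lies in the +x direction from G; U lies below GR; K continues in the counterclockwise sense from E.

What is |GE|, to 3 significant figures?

19.1

The tangent condition forces UR to be normal to GR, so U = R + (0, -12.4) = (28.3, -12.4). On A1, R sits at bearing 90° from U; an 80° counterclockwise sweep puts E at bearing 170°, so E = U + 12.4·(cos 170°, sin 170°) = (16.1, -10.2). Then |GE| = |E − G| = 19.1.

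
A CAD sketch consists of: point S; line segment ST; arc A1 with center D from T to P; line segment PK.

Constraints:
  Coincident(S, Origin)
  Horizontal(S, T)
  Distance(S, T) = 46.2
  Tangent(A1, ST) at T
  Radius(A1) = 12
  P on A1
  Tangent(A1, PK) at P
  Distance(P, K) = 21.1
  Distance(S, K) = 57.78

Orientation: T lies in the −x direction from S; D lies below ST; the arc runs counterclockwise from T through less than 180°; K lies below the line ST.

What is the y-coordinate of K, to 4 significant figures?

-36.24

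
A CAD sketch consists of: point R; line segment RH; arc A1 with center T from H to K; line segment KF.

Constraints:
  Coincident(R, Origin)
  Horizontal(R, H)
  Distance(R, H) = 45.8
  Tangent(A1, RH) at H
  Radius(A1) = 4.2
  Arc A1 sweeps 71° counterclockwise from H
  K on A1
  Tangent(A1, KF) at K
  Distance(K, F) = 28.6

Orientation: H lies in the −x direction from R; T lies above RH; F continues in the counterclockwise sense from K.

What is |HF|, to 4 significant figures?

32.69

R is at the origin; R and H share the same y with |RH| = 45.8 and H on the −x side, so H = (-45.80, 0.000). The tangent condition forces TH to be normal to RH, so T = H + (0, 4.2) = (-45.80, 4.200). On A1, H sits at bearing -90° from T; a 71° counterclockwise sweep puts K at bearing -19°, so K = T + 4.2·(cos -19°, sin -19°) = (-41.83, 2.833). Tangency of A1 to KF means the radius TK is perpendicular to KF, so KF runs along (−sin -19°, cos -19°); with |KF| = 28.6, F = (-32.52, 29.87). Then |HF| = |F − H| = 32.69.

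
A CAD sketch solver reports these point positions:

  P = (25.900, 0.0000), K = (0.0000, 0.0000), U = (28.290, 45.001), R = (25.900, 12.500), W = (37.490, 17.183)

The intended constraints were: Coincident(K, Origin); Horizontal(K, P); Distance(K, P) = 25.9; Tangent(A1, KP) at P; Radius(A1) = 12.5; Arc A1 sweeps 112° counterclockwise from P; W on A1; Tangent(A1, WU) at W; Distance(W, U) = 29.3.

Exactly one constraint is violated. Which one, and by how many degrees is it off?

Tangent(A1, WU) at W — off by 3.70°.

K = (0.00, 0.00) ✓; K.y = 0.00, P.y = 0.00 ✓; |KP| = 25.90 ✓; ∠(RP, PK) = 90.00° ✓; |RP| = 12.50 ✓; bearing(R→W) − bearing(R→P) = 112.0° ✓; |RW| = 12.50 ✓; ∠(RW, WU) = 93.70° ✗; |WU| = 29.30 ✓.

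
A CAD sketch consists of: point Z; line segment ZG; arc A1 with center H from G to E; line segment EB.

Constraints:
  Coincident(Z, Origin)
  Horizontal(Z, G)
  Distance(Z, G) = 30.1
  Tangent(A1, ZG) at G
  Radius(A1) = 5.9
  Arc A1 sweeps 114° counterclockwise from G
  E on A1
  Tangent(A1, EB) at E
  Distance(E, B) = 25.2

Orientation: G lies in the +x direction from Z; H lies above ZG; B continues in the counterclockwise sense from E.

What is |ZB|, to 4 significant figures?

40.23

Z is at the origin; Z and G share the same y with |ZG| = 30.1 and G on the +x side, so G = (30.10, 0.000). Since A1 is tangent to ZG there, HG ⟂ ZG, so H = G + (0, 5.9) = (30.10, 5.900). On A1, G sits at bearing -90° from H; a 114° counterclockwise sweep puts E at bearing 24°, so E = H + 5.9·(cos 24°, sin 24°) = (35.49, 8.300). Tangency of A1 to EB means the radius HE is perpendicular to EB, so EB runs along (−sin 24°, cos 24°); with |EB| = 25.2, B = (25.24, 31.32). Then |ZB| = |B − Z| = 40.23.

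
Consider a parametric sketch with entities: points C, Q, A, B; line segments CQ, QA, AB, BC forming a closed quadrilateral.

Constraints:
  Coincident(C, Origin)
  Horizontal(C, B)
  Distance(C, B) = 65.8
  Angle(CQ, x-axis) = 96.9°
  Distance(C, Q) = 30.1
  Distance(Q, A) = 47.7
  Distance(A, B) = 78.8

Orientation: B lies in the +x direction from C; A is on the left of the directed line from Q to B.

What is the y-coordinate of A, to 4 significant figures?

67.69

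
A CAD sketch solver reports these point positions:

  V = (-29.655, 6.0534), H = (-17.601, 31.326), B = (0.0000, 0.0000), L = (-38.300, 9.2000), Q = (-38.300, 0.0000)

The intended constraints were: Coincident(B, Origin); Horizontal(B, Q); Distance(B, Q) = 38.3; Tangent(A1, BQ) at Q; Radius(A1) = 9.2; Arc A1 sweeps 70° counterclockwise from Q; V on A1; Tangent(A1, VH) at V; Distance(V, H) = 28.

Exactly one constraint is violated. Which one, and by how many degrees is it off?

Tangent(A1, VH) at V — off by 5.50°.

B = (0.00, 0.00) ✓; B.y = 0.00, Q.y = 0.00 ✓; |BQ| = 38.30 ✓; ∠(LQ, QB) = 90.00° ✓; |LQ| = 9.200 ✓; bearing(L→V) − bearing(L→Q) = 70.00° ✓; |LV| = 9.200 ✓; ∠(LV, VH) = 95.50° ✗; |VH| = 28.00 ✓.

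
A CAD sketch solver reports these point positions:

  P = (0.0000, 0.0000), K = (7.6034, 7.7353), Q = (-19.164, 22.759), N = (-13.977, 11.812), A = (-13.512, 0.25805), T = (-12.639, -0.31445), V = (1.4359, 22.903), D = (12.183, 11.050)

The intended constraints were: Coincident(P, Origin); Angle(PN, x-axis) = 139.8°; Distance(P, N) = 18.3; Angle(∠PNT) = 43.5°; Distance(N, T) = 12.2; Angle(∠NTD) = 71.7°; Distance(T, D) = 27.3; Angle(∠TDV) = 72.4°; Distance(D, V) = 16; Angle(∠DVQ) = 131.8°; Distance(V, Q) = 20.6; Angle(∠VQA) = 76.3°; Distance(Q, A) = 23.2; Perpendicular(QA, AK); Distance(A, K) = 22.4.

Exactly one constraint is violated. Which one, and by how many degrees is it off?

Perpendicular(QA, AK) — off by 5.40°.

P = (0.00, 0.00) ✓; PN at 139.8° ✓; |PN| = 18.30 ✓; ∠PNT = 43.50° ✓; |NT| = 12.20 ✓; ∠NTD = 71.70° ✓; |TD| = 27.30 ✓; ∠TDV = 72.40° ✓; |DV| = 16.00 ✓; ∠DVQ = 131.8° ✓; |VQ| = 20.60 ✓; ∠VQA = 76.30° ✓; |QA| = 23.20 ✓; ∠(QA, AK) = 95.40° ✗; |AK| = 22.40 ✓.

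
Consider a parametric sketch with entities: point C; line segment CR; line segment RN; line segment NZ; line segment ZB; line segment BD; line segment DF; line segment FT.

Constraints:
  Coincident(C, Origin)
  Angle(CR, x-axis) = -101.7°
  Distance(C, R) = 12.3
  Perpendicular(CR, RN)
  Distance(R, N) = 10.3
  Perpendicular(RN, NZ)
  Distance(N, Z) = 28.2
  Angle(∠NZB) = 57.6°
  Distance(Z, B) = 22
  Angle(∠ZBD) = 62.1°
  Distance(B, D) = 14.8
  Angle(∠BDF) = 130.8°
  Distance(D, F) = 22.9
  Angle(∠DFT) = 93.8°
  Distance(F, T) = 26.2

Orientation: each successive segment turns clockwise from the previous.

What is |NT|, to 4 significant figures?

42.85

C is at the origin; CR runs at -101.7° with length 12.3, so R = (-2.494, -12.04). The perpendicularity gives RN at right angles to CR, so RN runs at 168.3°; with |RN| = 10.3, N = (-12.58, -9.956). RN ⟂ NZ, so NZ runs at 78.30°; with |NZ| = 28.2, Z = (-6.862, 17.66). ∠NZB = 57.6° gives ZB at -44.10° from the x-axis; with |ZB| = 22.0, B = (8.937, 2.348). ∠ZBD = 62.1° gives BD at -162.0° from the x-axis; with |BD| = 14.8, D = (-5.139, -2.225). ∠BDF = 130.8° gives DF at 148.8° from the x-axis; with |DF| = 22.9, F = (-24.73, 9.638). ∠DFT = 93.8° gives FT at 62.60° from the x-axis; with |FT| = 26.2, T = (-12.67, 32.90). Then |NT| = |T − N| = 42.85.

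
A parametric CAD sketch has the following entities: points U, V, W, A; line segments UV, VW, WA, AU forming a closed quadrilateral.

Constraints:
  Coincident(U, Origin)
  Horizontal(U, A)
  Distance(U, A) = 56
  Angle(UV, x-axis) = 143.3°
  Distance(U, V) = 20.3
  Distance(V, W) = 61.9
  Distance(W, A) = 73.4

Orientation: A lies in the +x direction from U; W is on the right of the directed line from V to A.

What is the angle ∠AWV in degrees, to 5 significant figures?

64.945°

U is at the origin; U and A share the same y with |UA| = 56.0 and A in +x, so A = (56.0, 0). UV runs at 143.3° with |UV| = 20.3, so V = (-16.276, 12.132). W is determined by |VW| = 61.9 and |WA| = 73.4 together: it lies at the intersection of circle(V, 61.9) and circle(A, 73.4). With |VA| = 73.287, the foot of the radical line on VA is 26.028 from V and the perpendicular offset is √(61.9² − 26.028²) = 56.162. Taking the right-of-VA solution: W = (0.096104, -47.564).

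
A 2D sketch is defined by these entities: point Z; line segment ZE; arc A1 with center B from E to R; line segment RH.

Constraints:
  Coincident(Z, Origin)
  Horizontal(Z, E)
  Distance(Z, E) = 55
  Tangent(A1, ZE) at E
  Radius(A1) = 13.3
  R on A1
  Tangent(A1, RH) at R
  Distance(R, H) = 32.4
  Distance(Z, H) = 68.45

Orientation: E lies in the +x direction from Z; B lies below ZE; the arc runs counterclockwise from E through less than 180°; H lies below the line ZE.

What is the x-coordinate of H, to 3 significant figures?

49.0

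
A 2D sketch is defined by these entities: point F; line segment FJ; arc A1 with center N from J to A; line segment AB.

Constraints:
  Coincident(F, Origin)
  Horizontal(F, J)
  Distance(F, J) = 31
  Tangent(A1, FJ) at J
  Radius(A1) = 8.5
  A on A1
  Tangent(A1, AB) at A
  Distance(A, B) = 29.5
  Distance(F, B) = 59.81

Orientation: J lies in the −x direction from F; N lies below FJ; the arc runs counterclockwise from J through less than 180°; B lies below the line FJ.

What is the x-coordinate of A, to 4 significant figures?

-38.83

F is at the origin; F and J share the same y with |FJ| = 31.0 and J on the −x side, so J = (-31.00, 0.000). A1 meets FJ tangentially, so NJ is at right angles to FJ, so N = J + (0, -8.5) = (-31.00, -8.500). Since NA ⟂ AB (tangency), |NB| = √(8.5² + 29.5²) = 30.70 regardless of where A sits on A1. So B lies on both circle(F, 59.81) and circle(N, 30.70); the below-FJ intersection is B = (-50.28, -32.39). A is the foot of the tangent from B: A = (-38.83, -5.202).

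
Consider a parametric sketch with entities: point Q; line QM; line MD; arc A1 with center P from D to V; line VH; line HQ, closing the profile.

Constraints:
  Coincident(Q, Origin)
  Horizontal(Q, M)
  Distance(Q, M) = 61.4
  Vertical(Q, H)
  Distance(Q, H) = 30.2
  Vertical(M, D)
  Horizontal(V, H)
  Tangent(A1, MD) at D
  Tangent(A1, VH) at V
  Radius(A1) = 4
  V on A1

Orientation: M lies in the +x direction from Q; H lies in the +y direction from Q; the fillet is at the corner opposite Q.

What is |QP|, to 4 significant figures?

63.10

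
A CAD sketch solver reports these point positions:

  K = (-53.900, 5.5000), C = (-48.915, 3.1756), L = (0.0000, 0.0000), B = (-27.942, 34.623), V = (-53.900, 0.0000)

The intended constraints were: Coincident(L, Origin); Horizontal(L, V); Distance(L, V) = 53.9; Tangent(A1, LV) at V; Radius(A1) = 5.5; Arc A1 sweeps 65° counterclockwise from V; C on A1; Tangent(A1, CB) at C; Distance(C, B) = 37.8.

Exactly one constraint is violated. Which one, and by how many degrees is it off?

Tangent(A1, CB) at C — off by 8.70°.

L = (0.00, 0.00) ✓; L.y = 0.00, V.y = 0.00 ✓; |LV| = 53.90 ✓; ∠(KV, VL) = 90.00° ✓; |KV| = 5.500 ✓; bearing(K→C) − bearing(K→V) = 65.00° ✓; |KC| = 5.500 ✓; ∠(KC, CB) = 98.70° ✗; |CB| = 37.80 ✓.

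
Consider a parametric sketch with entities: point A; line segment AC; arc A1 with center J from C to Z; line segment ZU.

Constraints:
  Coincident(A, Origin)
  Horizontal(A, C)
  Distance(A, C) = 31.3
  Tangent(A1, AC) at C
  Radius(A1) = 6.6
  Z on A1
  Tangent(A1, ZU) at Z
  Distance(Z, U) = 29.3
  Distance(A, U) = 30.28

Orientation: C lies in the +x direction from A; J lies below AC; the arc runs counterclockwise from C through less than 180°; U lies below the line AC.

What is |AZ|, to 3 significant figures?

25.8

Checks: |JZ| = 6.600 ✓; ∠(JZ, ZU) = 90.00° ✓; |ZU| = 29.30 ✓; |AU| = 30.28 ✓.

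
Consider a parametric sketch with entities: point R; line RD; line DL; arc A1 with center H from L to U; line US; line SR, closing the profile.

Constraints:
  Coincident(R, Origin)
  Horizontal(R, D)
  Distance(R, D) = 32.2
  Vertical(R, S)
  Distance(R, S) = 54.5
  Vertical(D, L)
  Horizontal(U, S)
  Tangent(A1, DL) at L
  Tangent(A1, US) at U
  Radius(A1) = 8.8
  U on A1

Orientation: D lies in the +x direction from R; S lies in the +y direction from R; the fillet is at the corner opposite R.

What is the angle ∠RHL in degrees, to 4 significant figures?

117.1°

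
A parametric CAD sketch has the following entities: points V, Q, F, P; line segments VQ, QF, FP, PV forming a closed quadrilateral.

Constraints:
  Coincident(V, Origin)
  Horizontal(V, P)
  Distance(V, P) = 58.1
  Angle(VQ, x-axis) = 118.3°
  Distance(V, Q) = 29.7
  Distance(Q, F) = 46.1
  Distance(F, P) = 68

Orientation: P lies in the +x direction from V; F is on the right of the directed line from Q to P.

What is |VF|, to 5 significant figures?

20.661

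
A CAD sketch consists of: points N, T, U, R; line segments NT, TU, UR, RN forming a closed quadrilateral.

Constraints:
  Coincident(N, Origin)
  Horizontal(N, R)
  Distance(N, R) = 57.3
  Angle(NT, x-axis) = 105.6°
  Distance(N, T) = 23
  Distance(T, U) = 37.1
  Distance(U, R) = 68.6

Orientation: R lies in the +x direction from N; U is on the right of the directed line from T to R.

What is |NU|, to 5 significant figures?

17.674

Checks: |TU| = 37.10 ✓; |UR| = 68.60 ✓.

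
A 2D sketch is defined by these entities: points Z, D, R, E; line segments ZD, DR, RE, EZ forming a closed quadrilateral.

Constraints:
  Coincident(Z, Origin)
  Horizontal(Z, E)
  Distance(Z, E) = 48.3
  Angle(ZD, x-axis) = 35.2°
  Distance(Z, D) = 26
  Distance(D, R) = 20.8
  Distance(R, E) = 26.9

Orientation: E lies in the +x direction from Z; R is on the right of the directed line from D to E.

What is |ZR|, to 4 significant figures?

22.78

Checks: |DR| = 20.80 ✓; |RE| = 26.90 ✓.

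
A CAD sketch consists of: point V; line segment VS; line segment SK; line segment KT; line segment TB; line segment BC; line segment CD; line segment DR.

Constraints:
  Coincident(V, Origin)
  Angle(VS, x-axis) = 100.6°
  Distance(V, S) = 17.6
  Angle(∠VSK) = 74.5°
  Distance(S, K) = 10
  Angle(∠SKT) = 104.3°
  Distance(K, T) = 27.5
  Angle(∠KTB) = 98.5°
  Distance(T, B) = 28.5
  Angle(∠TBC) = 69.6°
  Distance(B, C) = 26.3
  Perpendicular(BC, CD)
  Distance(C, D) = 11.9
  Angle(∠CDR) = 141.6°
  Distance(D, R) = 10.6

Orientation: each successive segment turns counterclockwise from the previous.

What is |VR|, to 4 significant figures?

5.183

V is at the origin; VS runs at 100.6° with length 17.6, so S = (-3.238, 17.30). ∠VSK = 74.5° gives SK at -153.9° from the x-axis; with |SK| = 10.0, K = (-12.22, 12.90). ∠SKT = 104.3° gives KT at -78.20° from the x-axis; with |KT| = 27.5, T = (-6.594, -14.02). ∠KTB = 98.5° gives TB at 3.300° from the x-axis; with |TB| = 28.5, B = (21.86, -12.38). ∠TBC = 69.6° gives BC at 113.7° from the x-axis; with |BC| = 26.3, C = (11.29, 11.70). The perpendicularity gives CD at right angles to BC, so CD runs at -156.3°; with |CD| = 11.9, D = (0.3910, 6.921). ∠CDR = 141.6° gives DR at -117.9° from the x-axis; with |DR| = 10.6, R = (-4.569, -2.447). Then |VR| = |R − V| = 5.183.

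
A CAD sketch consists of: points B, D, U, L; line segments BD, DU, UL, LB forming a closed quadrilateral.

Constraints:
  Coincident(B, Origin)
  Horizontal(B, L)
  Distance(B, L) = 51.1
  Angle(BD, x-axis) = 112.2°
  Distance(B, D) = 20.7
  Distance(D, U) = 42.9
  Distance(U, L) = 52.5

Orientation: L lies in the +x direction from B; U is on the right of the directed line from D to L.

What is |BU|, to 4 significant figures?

22.48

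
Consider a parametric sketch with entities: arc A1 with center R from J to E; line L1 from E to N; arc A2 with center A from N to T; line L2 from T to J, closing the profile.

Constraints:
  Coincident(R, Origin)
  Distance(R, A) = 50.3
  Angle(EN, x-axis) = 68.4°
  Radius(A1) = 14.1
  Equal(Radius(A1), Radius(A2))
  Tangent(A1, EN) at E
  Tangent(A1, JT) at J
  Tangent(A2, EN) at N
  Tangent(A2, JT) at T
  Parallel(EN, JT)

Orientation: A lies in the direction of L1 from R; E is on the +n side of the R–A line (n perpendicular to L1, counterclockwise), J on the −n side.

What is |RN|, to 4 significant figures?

52.24

The slot axis is L1's direction at 68.4°, so u = (cos 68.4°, sin 68.4°) = (0.3681, 0.9298) and n = (−sin 68.4°, cos 68.4°) = (-0.9298, 0.3681). R is at the origin and A lies 50.3 along u from R, so A = 50.3·u = (18.52, 46.77). Tangency of A1 to both parallel lines with radius 14.1 puts E and J at R ± 14.1·n: E = (-13.11, 5.191), J = (13.11, -5.191). Equal radii place N and T the same way about A: N = A + 14.1·n = (5.407, 51.96), T = A − 14.1·n = (31.63, 41.58). Then |RN| = |N − R| = 52.24.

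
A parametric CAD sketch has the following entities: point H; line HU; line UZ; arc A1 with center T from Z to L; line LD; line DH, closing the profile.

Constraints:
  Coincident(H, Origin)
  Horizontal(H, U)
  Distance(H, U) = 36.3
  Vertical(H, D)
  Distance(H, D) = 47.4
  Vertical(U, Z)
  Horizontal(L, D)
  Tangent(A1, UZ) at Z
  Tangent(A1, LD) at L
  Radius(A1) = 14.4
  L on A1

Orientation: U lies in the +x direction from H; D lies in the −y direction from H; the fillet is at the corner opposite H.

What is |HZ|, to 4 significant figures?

49.06

H is at the origin; HU is horizontal with |HU| = 36.3 and U on the +x side, so U = (36.30, 0.000). HD is vertical with |HD| = 47.4 and D on the −y side, so D = (0.000, -47.40). The virtual corner opposite H is at (36.30, -47.40). A1 meets UZ tangentially, so TZ is at right angles to UZ and A1 meets LD tangentially, so TL is at right angles to LD, with radius 14.4, so the center T sits 14.4 in from both sides at T = (21.90, -33.00). That places the tangent points at Z = (36.30, -33.00) on UZ and L = (21.90, -47.40) on LD. Then |HZ| = |Z − H| = 49.06.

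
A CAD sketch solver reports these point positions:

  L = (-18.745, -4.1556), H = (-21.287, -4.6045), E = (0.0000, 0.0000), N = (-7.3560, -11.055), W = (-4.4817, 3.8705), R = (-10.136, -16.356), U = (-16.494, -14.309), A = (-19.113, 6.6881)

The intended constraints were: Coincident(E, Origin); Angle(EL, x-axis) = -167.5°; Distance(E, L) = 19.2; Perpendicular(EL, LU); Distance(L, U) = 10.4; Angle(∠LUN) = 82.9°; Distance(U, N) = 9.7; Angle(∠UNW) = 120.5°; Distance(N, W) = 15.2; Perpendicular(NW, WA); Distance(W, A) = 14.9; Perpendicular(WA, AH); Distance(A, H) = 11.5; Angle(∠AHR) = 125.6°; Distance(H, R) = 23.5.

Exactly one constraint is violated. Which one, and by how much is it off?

Distance(H, R) = 23.5 — off by 7.30.

E = (0.00, 0.00) ✓; EL at -167.5° ✓; |EL| = 19.20 ✓; ∠(EL, LU) = 90.00° ✓; |LU| = 10.40 ✓; ∠LUN = 82.90° ✓; |UN| = 9.700 ✓; ∠UNW = 120.5° ✓; |NW| = 15.20 ✓; ∠(NW, WA) = 90.00° ✓; |WA| = 14.90 ✓; ∠(WA, AH) = 90.00° ✓; |AH| = 11.50 ✓; ∠AHR = 125.6° ✓; |HR| = 16.20 ✗.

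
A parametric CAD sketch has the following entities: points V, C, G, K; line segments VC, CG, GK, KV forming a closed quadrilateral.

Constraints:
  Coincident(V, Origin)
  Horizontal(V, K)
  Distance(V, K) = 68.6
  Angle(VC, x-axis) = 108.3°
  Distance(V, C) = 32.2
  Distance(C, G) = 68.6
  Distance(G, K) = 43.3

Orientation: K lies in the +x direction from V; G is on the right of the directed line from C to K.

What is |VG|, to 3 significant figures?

39.8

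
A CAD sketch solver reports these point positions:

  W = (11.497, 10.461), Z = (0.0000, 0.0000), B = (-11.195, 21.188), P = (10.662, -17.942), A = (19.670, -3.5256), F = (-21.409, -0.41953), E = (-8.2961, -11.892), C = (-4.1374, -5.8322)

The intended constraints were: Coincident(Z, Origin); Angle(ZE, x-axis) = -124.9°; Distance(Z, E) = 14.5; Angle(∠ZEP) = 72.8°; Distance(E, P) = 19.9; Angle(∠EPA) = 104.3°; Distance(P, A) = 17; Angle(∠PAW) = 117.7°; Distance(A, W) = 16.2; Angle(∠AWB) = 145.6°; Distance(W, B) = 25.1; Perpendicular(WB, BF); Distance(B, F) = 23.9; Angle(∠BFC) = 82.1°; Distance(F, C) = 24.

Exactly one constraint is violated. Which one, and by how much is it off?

Distance(F, C) = 24 — off by 5.90.

Z = (0.00, 0.00) ✓; ZE at -124.9° ✓; |ZE| = 14.50 ✓; ∠ZEP = 72.80° ✓; |EP| = 19.90 ✓; ∠EPA = 104.3° ✓; |PA| = 17.00 ✓; ∠PAW = 117.7° ✓; |AW| = 16.20 ✓; ∠AWB = 145.6° ✓; |WB| = 25.10 ✓; ∠(WB, BF) = 90.00° ✓; |BF| = 23.90 ✓; ∠BFC = 82.10° ✓; |FC| = 18.10 ✗.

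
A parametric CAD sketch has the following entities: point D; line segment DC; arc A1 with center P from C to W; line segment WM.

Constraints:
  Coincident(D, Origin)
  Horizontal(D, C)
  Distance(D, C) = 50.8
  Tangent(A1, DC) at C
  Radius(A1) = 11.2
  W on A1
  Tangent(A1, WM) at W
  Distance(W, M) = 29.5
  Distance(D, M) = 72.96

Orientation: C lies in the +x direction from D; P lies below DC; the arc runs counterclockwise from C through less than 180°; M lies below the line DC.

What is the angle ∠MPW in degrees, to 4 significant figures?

69.21°

D is at the origin; DC is horizontal with |DC| = 50.8 and C on the +x side, so C = (50.80, 0.000). Tangency of A1 to DC means the radius PC is perpendicular to DC, so P = C + (0, -11.2) = (50.80, -11.20). Since PW ⟂ WM (tangency), |PM| = √(11.2² + 29.5²) = 31.55 regardless of where W sits on A1. So M lies on both circle(D, 72.96) and circle(P, 31.55); the below-DC intersection is M = (60.11, -41.35). W is the foot of the tangent from M: W = (41.97, -18.09).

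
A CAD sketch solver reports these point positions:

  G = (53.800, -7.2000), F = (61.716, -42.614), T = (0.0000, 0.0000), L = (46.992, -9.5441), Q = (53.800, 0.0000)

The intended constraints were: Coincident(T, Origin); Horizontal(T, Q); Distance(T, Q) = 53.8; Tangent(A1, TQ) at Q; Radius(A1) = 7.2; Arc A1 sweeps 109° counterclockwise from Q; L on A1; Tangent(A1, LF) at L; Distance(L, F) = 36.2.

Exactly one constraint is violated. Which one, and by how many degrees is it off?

Tangent(A1, LF) at L — off by 5.00°.

T = (0.00, 0.00) ✓; T.y = 0.00, Q.y = 0.00 ✓; |TQ| = 53.80 ✓; ∠(GQ, QT) = 90.00° ✓; |GQ| = 7.200 ✓; bearing(G→L) − bearing(G→Q) = 109.0° ✓; |GL| = 7.200 ✓; ∠(GL, LF) = 85.00° ✗; |LF| = 36.20 ✓.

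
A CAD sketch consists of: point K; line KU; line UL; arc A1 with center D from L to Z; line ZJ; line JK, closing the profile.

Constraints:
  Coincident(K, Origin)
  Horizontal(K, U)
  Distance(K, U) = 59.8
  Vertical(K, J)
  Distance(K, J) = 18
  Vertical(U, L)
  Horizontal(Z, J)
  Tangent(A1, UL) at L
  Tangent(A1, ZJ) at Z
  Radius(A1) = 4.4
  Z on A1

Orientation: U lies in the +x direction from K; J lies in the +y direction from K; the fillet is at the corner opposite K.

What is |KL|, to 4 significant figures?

61.33

K is at the origin; KU is horizontal with |KU| = 59.8 and U on the +x side, so U = (59.80, 0.000). KJ is vertical with |KJ| = 18.0 and J on the +y side, so J = (0.000, 18.00). The virtual corner opposite K is at (59.80, 18.00). Tangency of A1 to UL means the radius DL is perpendicular to UL and the tangent condition forces DZ to be normal to ZJ, with radius 4.4, so the center D sits 4.4 in from both sides at D = (55.40, 13.60). That places the tangent points at L = (59.80, 13.60) on UL and Z = (55.40, 18.00) on ZJ. Then |KL| = |L − K| = 61.33.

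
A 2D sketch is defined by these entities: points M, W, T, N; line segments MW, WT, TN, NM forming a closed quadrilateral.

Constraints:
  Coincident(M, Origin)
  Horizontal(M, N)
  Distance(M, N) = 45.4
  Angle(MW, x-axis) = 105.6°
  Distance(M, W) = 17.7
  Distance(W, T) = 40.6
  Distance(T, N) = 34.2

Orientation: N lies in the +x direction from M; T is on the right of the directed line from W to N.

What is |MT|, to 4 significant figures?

24.00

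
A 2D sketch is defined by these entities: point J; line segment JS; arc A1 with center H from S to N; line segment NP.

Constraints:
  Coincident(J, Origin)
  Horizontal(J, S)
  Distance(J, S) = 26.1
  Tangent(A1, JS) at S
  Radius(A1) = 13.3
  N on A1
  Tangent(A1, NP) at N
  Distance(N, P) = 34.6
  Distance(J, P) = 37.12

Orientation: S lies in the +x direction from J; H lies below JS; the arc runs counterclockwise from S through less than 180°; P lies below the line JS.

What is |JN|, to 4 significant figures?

16.01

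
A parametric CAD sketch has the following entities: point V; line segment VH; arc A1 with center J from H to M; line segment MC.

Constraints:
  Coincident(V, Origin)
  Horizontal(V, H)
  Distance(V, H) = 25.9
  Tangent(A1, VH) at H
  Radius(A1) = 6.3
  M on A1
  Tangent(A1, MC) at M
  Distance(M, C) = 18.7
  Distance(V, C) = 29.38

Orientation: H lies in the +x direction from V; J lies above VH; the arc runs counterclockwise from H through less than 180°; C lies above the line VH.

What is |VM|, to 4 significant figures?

32.19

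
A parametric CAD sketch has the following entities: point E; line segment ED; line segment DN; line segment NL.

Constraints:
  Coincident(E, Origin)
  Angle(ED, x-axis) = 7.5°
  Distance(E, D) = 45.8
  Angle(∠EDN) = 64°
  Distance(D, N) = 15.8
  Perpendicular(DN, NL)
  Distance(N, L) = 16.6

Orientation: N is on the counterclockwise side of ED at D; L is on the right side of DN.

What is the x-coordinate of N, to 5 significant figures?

36.688

E is at the origin; ED runs at 7.5° with length 45.8, so D = 45.8·(cos 7.5°, sin 7.5°) = (45.408, 5.9781). ∠EDN = 64.0°, so DN runs at 7.5° + (180° − 64.0°) = 123.50° from the x-axis; with |DN| = 15.8, N = D + 15.8·(cos 123.50°, sin 123.50°) = (36.688, 19.153). So N.x = 36.688.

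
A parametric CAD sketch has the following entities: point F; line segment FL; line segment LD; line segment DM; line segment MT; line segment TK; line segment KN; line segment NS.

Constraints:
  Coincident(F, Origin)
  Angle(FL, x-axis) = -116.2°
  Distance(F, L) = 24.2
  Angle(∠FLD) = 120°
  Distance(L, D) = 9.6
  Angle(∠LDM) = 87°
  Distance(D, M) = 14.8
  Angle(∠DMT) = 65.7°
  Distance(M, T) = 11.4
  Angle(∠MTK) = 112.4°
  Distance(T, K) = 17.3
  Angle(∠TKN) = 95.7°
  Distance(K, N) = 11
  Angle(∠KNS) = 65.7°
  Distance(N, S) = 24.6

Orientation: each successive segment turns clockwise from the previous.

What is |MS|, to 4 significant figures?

7.463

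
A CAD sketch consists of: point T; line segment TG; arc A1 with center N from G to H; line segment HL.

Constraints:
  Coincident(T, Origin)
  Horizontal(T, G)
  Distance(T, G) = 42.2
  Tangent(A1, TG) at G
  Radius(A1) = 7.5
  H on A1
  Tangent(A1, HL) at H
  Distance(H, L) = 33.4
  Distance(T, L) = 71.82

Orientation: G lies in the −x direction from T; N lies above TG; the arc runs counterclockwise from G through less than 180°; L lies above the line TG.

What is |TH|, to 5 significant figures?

39.616

T is at the origin; TG is horizontal with |TG| = 42.2 and G on the −x side, so G = (-42.200, 0.0000). The tangent condition forces NG to be normal to TG, so N = G + (0, 7.5) = (-42.200, 7.5000). Since NH ⟂ HL (tangency), |NL| = √(7.5² + 33.4²) = 34.232 regardless of where H sits on A1. So L lies on both circle(T, 71.82) and circle(N, 34.232); the above-TG intersection is L = (-62.807, 34.835). H is the foot of the tangent from L: H = (-37.346, 13.217).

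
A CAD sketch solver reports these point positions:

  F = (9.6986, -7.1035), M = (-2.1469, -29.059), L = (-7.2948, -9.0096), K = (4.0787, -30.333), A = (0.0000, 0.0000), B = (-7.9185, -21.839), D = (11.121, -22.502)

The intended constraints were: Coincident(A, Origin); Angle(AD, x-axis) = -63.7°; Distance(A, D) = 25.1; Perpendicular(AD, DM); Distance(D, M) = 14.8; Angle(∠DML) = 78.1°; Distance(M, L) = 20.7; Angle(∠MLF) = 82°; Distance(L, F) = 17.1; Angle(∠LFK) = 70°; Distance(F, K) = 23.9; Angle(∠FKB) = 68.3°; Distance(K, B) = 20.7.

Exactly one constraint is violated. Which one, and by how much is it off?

Distance(K, B) = 20.7 — off by 6.00.

A = (0.00, 0.00) ✓; AD at -63.70° ✓; |AD| = 25.10 ✓; ∠(AD, DM) = 90.00° ✓; |DM| = 14.80 ✓; ∠DML = 78.10° ✓; |ML| = 20.70 ✓; ∠MLF = 82.00° ✓; |LF| = 17.10 ✓; ∠LFK = 70.00° ✓; |FK| = 23.90 ✓; ∠FKB = 68.30° ✓; |KB| = 14.70 ✗.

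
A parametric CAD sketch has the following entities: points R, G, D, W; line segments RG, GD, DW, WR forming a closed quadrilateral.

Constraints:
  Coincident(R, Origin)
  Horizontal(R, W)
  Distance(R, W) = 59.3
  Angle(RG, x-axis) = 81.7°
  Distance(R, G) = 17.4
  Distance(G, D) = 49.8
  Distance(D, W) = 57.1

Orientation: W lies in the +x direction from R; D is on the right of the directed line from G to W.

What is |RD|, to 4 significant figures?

33.83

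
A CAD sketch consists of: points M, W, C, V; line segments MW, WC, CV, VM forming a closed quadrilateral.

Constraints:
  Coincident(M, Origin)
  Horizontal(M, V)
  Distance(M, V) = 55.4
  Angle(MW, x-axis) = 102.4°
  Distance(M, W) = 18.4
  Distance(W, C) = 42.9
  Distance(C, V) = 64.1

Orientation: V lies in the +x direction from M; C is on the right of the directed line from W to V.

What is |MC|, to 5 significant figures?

25.195

M is at the origin; MV is horizontal with |MV| = 55.4 and V in +x, so V = (55.4, 0). MW runs at 102.4° with |MW| = 18.4, so W = (-3.9511, 17.971). C is determined by |WC| = 42.9 and |CV| = 64.1 together: it lies at the intersection of circle(W, 42.9) and circle(V, 64.1). With |WV| = 62.012, the foot of the radical line on WV is 12.716 from W and the perpendicular offset is √(42.9² − 12.716²) = 40.972. Taking the right-of-WV solution: C = (-3.6542, -24.928).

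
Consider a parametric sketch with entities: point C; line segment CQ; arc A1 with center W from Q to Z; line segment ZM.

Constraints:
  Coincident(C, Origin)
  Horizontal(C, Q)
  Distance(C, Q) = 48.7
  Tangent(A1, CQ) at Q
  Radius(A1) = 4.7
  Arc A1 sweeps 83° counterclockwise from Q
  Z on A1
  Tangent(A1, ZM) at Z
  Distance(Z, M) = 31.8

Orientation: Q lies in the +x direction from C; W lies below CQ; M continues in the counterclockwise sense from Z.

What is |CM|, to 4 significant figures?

53.73

C is at the origin; C and Q share the same y with |CQ| = 48.7 and Q on the +x side, so Q = (48.70, 0.000). The tangent condition forces WQ to be normal to CQ, so W = Q + (0, -4.7) = (48.70, -4.700). On A1, Q sits at bearing 90° from W; an 83° counterclockwise sweep puts Z at bearing 173°, so Z = W + 4.7·(cos 173°, sin 173°) = (44.04, -4.127). A1 meets ZM tangentially, so WZ is at right angles to ZM, so ZM runs along (−sin 173°, cos 173°); with |ZM| = 31.8, M = (40.16, -35.69). Then |CM| = |M − C| = 53.73.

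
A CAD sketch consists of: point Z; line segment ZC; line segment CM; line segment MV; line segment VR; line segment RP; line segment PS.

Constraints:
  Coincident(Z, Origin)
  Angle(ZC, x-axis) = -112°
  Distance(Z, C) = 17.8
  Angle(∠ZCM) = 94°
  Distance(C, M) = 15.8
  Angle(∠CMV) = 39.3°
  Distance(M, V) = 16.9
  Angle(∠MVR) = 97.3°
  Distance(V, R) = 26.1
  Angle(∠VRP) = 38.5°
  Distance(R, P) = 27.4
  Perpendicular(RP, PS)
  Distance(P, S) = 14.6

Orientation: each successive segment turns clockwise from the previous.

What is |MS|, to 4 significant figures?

11.36

Z is at the origin; ZC runs at -112.0° with length 17.8, so C = (-6.668, -16.50). ∠ZCM = 94.0° gives CM at 162.0° from the x-axis; with |CM| = 15.8, M = (-21.69, -11.62). ∠CMV = 39.3° gives MV at 21.30° from the x-axis; with |MV| = 16.9, V = (-5.949, -5.482). ∠MVR = 97.3° gives VR at -61.40° from the x-axis; with |VR| = 26.1, R = (6.545, -28.40). ∠VRP = 38.5° gives RP at 157.1° from the x-axis; with |RP| = 27.4, P = (-18.70, -17.74). The perpendicularity gives PS at right angles to RP, so PS runs at 67.10°; with |PS| = 14.6, S = (-13.01, -4.287). Then |MS| = |S − M| = 11.36.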